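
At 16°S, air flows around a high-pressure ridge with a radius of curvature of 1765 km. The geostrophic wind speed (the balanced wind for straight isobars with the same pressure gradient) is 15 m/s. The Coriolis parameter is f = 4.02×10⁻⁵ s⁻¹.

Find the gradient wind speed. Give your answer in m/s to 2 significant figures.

Around a high, pressure-gradient force acts outward with centrifugal, so Coriolis balances both:
fV = (1/ρ)|∂P/∂n| + V²/R  →  V² − fR·V + fR·V_g = 0
With fR = 4.02×10⁻⁵ × 1765×10³ m = 71.0 m/s:
V = [fR − √((fR)² − 4 fR V_g)]/2 = [71.0 − √(71.0² − 4×71.0×15)]/2 = 21.5 m/s
Supergeostrophic (V > V_g = 15 m/s), as expected around a high.

22 m/s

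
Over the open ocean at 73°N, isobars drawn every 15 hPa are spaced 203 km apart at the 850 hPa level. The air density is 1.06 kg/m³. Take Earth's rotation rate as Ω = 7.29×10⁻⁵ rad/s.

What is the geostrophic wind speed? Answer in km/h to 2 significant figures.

180 km/h

Coriolis parameter at 73°N:
f = 2Ω sin φ = 2 × 7.29×10⁻⁵ × sin 73° = 1.39×10⁻⁴ s⁻¹
Pressure gradient: |∂P/∂n| = 1500 Pa / 203000 m = 7.39×10⁻³ Pa/m
Geostrophic balance (pressure-gradient force = Coriolis force):
V_g = (1/(fρ)) |∂P/∂n| = 7.39×10⁻³ / (1.39×10⁻⁴ × 1.06) = 50.0 m/s
Converting: 50.0 m/s × 3.6 = 180 km/h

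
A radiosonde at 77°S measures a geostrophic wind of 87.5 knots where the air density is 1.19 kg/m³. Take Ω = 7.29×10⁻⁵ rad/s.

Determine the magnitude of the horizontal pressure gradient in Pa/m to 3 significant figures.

7.61×10⁻³ Pa/m

Coriolis parameter at 77°S:
f = 2Ω sin φ = 2 × 7.29×10⁻⁵ × sin 77° = 1.42×10⁻⁴ s⁻¹
Wind speed in SI: 87.5 knots = 45.0 m/s
Geostrophic balance rearranged: |∂P/∂n| = f ρ V_g
|∂P/∂n| = 1.42×10⁻⁴ × 1.19 × 45.0 = 7.61×10⁻³ Pa/m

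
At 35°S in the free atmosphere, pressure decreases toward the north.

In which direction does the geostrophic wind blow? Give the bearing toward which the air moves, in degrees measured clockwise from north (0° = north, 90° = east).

270°

The pressure-gradient force points toward the north (bearing 000°).
Geostrophic balance: in the Southern Hemisphere the Coriolis force deflects motion to the left, so the geostrophic wind blows 90° to the left of the pressure-gradient force (low pressure on the right).
Rotating 000° by 90° counterclockwise gives 270° — the wind blows toward the west.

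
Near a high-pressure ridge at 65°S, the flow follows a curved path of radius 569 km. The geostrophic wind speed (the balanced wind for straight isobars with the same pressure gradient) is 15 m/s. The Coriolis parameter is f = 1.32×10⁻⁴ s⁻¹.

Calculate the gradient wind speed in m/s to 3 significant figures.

20.7 m/s

Around a high, pressure-gradient force acts outward with centrifugal, so Coriolis balances both:
fV = (1/ρ)|∂P/∂n| + V²/R  →  V² − fR·V + fR·V_g = 0
With fR = 1.32×10⁻⁴ × 569×10³ m = 75.1 m/s:
V = [fR − √((fR)² − 4 fR V_g)]/2 = [75.1 − √(75.1² − 4×75.1×15)]/2 = 20.7 m/s
Supergeostrophic (V > V_g = 15 m/s), as expected around a high.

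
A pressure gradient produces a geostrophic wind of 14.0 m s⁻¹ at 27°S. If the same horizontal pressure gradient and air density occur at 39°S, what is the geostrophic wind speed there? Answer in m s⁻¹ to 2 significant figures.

With the same pressure gradient and density, V_g ∝ 1/f ∝ 1/sin φ.
V₂ = V₁ · sin φ₁ / sin φ₂ = 14.0 × sin 27° / sin 39°
V₂ = 14.0 × 0.4540/0.6293 = 10 m s⁻¹

10 m s⁻¹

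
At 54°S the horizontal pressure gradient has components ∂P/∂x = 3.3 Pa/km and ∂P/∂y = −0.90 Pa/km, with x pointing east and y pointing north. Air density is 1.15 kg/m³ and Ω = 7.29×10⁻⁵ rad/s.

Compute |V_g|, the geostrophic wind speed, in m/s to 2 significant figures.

25 m/s

Coriolis parameter at 54°S:
f = 2Ω sin φ = 2 × 7.29×10⁻⁵ × sin 54° = 1.18×10⁻⁴ s⁻¹
In the Southern Hemisphere f is negative: f = −1.18×10⁻⁴ s⁻¹.
Component geostrophic relations (x east, y north):
u_g = −(1/(fρ)) ∂P/∂y,  v_g = (1/(fρ)) ∂P/∂x
u_g = −(−0.90×10⁻³)/(−1.18×10⁻⁴ × 1.15) = −6.63 m/s;  v_g = (3.3×10⁻³)/(−1.18×10⁻⁴ × 1.15) = −24.3 m/s
|V_g| = √(u_g² + v_g²) = 25.2 m/s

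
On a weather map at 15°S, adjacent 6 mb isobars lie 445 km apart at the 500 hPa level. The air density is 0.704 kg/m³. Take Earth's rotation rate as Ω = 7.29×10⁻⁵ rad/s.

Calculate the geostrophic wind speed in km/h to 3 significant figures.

183 km/h

Coriolis parameter at 15°S:
f = 2Ω sin φ = 2 × 7.29×10⁻⁵ × sin 15° = 3.77×10⁻⁵ s⁻¹
Pressure gradient: |∂P/∂n| = 600 Pa / 445000 m = 1.35×10⁻³ Pa/m
Geostrophic balance (pressure-gradient force = Coriolis force):
V_g = (1/(fρ)) |∂P/∂n| = 1.35×10⁻³ / (3.77×10⁻⁵ × 0.704) = 50.8 m/s
Converting: 50.8 m/s × 3.6 = 183 km/h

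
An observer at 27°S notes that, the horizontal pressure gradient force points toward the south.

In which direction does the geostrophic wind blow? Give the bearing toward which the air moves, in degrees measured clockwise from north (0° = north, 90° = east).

The pressure-gradient force points toward the south (bearing 180°).
Geostrophic balance: in the Southern Hemisphere the Coriolis force deflects motion to the left, so the geostrophic wind blows 90° to the left of the pressure-gradient force (low pressure on the right).
Rotating 180° by 90° counterclockwise gives 090° — the wind blows toward the east.

090°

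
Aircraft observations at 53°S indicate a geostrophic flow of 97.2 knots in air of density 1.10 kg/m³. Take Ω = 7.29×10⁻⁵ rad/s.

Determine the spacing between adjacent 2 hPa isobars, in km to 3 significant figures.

31.2 km

Coriolis parameter at 53°S:
f = 2Ω sin φ = 2 × 7.29×10⁻⁵ × sin 53° = 1.16×10⁻⁴ s⁻¹
Wind speed in SI: 97.2 knots = 50.0 m/s
Geostrophic balance rearranged: |∂P/∂n| = f ρ V_g
|∂P/∂n| = 1.16×10⁻⁴ × 1.10 × 50.0 = 6.40×10⁻³ Pa/m
Isobar spacing: Δn = ΔP/|∂P/∂n| = 200 Pa / 6.40×10⁻³ Pa/m = 31227 m ≈ 31.2 km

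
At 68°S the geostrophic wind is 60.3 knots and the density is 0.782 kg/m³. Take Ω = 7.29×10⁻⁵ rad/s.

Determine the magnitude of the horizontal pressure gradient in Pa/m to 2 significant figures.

Coriolis parameter at 68°S:
f = 2Ω sin φ = 2 × 7.29×10⁻⁵ × sin 68° = 1.35×10⁻⁴ s⁻¹
Wind speed in SI: 60.3 knots = 31.0 m/s
Geostrophic balance rearranged: |∂P/∂n| = f ρ V_g
|∂P/∂n| = 1.35×10⁻⁴ × 0.782 × 31.0 = 3.28×10⁻³ Pa/m

3.3×10⁻³ Pa/m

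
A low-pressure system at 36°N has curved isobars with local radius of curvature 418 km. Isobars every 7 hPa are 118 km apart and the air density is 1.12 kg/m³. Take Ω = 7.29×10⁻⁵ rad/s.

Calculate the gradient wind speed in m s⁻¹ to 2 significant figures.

32 m s⁻¹

Coriolis parameter at 36°N:
f = 2Ω sin φ = 2 × 7.29×10⁻⁵ × sin 36° = 8.57×10⁻⁵ s⁻¹
Pressure gradient: |∂P/∂n| = 700 Pa / 118000 m = 5.93×10⁻³ Pa/m
Geostrophic speed: V_g = |∂P/∂n|/(fρ) = 5.93×10⁻³/(8.57×10⁻⁵ × 1.12) = 61.8 m/s
Around a low, centrifugal force acts outward with Coriolis, so pressure-gradient force balances both:
(1/ρ)|∂P/∂n| = fV + V²/R  →  V² + fR·V − fR·V_g = 0
With fR = 8.57×10⁻⁵ × 418×10³ m = 35.8 m/s:
V = [−fR + √((fR)² + 4 fR V_g)]/2 = [−35.8 + √(35.8² + 4×35.8×61.8)]/2 = 32.4 m/s
Subgeostrophic (V < V_g = 61.8 m/s), as expected around a low.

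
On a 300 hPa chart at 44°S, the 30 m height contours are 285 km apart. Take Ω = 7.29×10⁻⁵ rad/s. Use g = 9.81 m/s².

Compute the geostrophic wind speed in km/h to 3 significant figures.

Coriolis parameter at 44°S:
f = 2Ω sin φ = 2 × 7.29×10⁻⁵ × sin 44° = 1.01×10⁻⁴ s⁻¹
Height gradient: |∂Z/∂n| = 30 m / 285000 m = 1.05×10⁻⁴
On a pressure surface, geostrophic balance gives V_g = (g/f)|∂Z/∂n|:
V_g = 9.81 × 1.05×10⁻⁴ / 1.01×10⁻⁴ = 10.2 m/s
Converting: 10.2 m/s × 3.6 = 36.7 km/h

36.7 km/h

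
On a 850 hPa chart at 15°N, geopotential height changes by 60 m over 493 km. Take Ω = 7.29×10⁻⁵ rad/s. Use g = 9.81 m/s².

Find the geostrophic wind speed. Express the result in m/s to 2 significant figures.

Coriolis parameter at 15°N:
f = 2Ω sin φ = 2 × 7.29×10⁻⁵ × sin 15° = 3.77×10⁻⁵ s⁻¹
Height gradient: |∂Z/∂n| = 60 m / 493000 m = 1.22×10⁻⁴
On a pressure surface, geostrophic balance gives V_g = (g/f)|∂Z/∂n|:
V_g = 9.81 × 1.22×10⁻⁴ / 3.77×10⁻⁵ = 31.6 m/s

32 m/s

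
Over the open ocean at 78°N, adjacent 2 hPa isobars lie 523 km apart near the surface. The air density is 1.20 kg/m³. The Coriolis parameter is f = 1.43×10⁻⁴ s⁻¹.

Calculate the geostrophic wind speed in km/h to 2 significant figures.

Pressure gradient: |∂P/∂n| = 200 Pa / 523000 m = 3.82×10⁻⁴ Pa/m
Geostrophic balance (pressure-gradient force = Coriolis force):
V_g = (1/(fρ)) |∂P/∂n| = 3.82×10⁻⁴ / (1.43×10⁻⁴ × 1.20) = 2.23 m/s
Converting: 2.23 m/s × 3.6 = 8.0 km/h

8.0 km/h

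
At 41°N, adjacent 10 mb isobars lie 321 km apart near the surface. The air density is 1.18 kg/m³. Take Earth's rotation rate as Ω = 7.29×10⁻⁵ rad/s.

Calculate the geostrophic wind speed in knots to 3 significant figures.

Coriolis parameter at 41°N:
f = 2Ω sin φ = 2 × 7.29×10⁻⁵ × sin 41° = 9.57×10⁻⁵ s⁻¹
Pressure gradient: |∂P/∂n| = 1000 Pa / 321000 m = 3.12×10⁻³ Pa/m
Geostrophic balance (pressure-gradient force = Coriolis force):
V_g = (1/(fρ)) |∂P/∂n| = 3.12×10⁻³ / (9.57×10⁻⁵ × 1.18) = 27.6 m/s
Converting: 27.6 m/s × 1.944 = 53.7 knots

53.7 knots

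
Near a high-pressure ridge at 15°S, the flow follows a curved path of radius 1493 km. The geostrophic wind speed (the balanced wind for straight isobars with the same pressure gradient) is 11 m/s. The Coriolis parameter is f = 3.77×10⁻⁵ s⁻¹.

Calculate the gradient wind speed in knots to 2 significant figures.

Around a high, pressure-gradient force acts outward with centrifugal, so Coriolis balances both:
fV = (1/ρ)|∂P/∂n| + V²/R  →  V² − fR·V + fR·V_g = 0
With fR = 3.77×10⁻⁵ × 1493×10³ m = 56.3 m/s:
V = [fR − √((fR)² − 4 fR V_g)]/2 = [56.3 − √(56.3² − 4×56.3×11)]/2 = 15 m/s
Supergeostrophic (V > V_g = 11 m/s), as expected around a high.
Converting: 15 m/s × 1.944 = 29 knots

29 knots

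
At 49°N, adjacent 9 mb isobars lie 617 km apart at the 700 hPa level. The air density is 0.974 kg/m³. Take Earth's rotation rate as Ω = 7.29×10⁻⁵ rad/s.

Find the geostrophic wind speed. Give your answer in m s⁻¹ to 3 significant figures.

13.6 m s⁻¹

Coriolis parameter at 49°N:
f = 2Ω sin φ = 2 × 7.29×10⁻⁵ × sin 49° = 1.10×10⁻⁴ s⁻¹
Pressure gradient: |∂P/∂n| = 900 Pa / 617000 m = 1.46×10⁻³ Pa/m
Geostrophic balance (pressure-gradient force = Coriolis force):
V_g = (1/(fρ)) |∂P/∂n| = 1.46×10⁻³ / (1.10×10⁻⁴ × 0.974) = 13.6 m/s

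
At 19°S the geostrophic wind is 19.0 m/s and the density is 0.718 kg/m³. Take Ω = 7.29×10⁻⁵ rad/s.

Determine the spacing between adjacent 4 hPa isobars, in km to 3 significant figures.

618 km

Coriolis parameter at 19°S:
f = 2Ω sin φ = 2 × 7.29×10⁻⁵ × sin 19° = 4.75×10⁻⁵ s⁻¹
Geostrophic balance rearranged: |∂P/∂n| = f ρ V_g
|∂P/∂n| = 4.75×10⁻⁵ × 0.718 × 19.0 = 6.48×10⁻⁴ Pa/m
Isobar spacing: Δn = ΔP/|∂P/∂n| = 400 Pa / 6.48×10⁻⁴ Pa/m = 617707 m ≈ 618 km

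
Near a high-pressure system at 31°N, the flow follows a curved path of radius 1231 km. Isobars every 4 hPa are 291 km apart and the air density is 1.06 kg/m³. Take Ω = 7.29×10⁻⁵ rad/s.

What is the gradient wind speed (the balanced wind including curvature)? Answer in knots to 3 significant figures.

Coriolis parameter at 31°N:
f = 2Ω sin φ = 2 × 7.29×10⁻⁵ × sin 31° = 7.51×10⁻⁵ s⁻¹
Pressure gradient: |∂P/∂n| = 400 Pa / 291000 m = 1.37×10⁻³ Pa/m
Geostrophic speed: V_g = |∂P/∂n|/(fρ) = 1.37×10⁻³/(7.51×10⁻⁵ × 1.06) = 17.3 m/s
Around a high, pressure-gradient force acts outward with centrifugal, so Coriolis balances both:
fV = (1/ρ)|∂P/∂n| + V²/R  →  V² − fR·V + fR·V_g = 0
With fR = 7.51×10⁻⁵ × 1231×10³ m = 92.4 m/s:
V = [fR − √((fR)² − 4 fR V_g)]/2 = [92.4 − √(92.4² − 4×92.4×17.3)]/2 = 23 m/s
Supergeostrophic (V > V_g = 17.3 m/s), as expected around a high.
Converting: 23 m/s × 1.944 = 44.7 knots

44.7 knots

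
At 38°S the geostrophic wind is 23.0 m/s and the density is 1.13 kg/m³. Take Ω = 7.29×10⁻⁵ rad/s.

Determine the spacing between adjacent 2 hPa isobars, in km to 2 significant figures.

Coriolis parameter at 38°S:
f = 2Ω sin φ = 2 × 7.29×10⁻⁵ × sin 38° = 8.98×10⁻⁵ s⁻¹
Geostrophic balance rearranged: |∂P/∂n| = f ρ V_g
|∂P/∂n| = 8.98×10⁻⁵ × 1.13 × 23.0 = 2.33×10⁻³ Pa/m
Isobar spacing: Δn = ΔP/|∂P/∂n| = 200 Pa / 2.33×10⁻³ Pa/m = 85728 m ≈ 86 km

86 km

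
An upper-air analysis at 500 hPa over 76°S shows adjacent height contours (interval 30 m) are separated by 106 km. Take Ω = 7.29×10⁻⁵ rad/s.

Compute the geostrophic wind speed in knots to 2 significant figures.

Coriolis parameter at 76°S:
f = 2Ω sin φ = 2 × 7.29×10⁻⁵ × sin 76° = 1.41×10⁻⁴ s⁻¹
Height gradient: |∂Z/∂n| = 30 m / 106000 m = 2.83×10⁻⁴
On a pressure surface, geostrophic balance gives V_g = (g/f)|∂Z/∂n|:
V_g = 9.81 × 2.83×10⁻⁴ / 1.41×10⁻⁴ = 19.6 m/s
Converting: 19.6 m/s × 1.944 = 38 knots

38 knots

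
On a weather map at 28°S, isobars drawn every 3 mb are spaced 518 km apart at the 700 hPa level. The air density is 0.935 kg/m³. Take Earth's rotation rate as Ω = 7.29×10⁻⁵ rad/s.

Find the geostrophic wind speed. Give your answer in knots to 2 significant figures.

18 knots

Coriolis parameter at 28°S:
f = 2Ω sin φ = 2 × 7.29×10⁻⁵ × sin 28° = 6.84×10⁻⁵ s⁻¹
Pressure gradient: |∂P/∂n| = 300 Pa / 518000 m = 5.79×10⁻⁴ Pa/m
Geostrophic balance (pressure-gradient force = Coriolis force):
V_g = (1/(fρ)) |∂P/∂n| = 5.79×10⁻⁴ / (6.84×10⁻⁵ × 0.935) = 9.05 m/s
Converting: 9.05 m/s × 1.944 = 18 knots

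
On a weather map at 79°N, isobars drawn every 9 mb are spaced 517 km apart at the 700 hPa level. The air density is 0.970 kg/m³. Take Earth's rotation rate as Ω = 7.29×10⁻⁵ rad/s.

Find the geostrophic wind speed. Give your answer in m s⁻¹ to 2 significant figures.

Coriolis parameter at 79°N:
f = 2Ω sin φ = 2 × 7.29×10⁻⁵ × sin 79° = 1.43×10⁻⁴ s⁻¹
Pressure gradient: |∂P/∂n| = 900 Pa / 517000 m = 1.74×10⁻³ Pa/m
Geostrophic balance (pressure-gradient force = Coriolis force):
V_g = (1/(fρ)) |∂P/∂n| = 1.74×10⁻³ / (1.43×10⁻⁴ × 0.970) = 12.5 m/s

13 m s⁻¹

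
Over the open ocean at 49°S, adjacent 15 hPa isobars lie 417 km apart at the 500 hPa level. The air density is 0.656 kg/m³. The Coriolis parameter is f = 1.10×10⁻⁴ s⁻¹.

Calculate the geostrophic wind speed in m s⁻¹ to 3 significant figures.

Pressure gradient: |∂P/∂n| = 1500 Pa / 417000 m = 3.60×10⁻³ Pa/m
Geostrophic balance (pressure-gradient force = Coriolis force):
V_g = (1/(fρ)) |∂P/∂n| = 3.60×10⁻³ / (1.10×10⁻⁴ × 0.656) = 49.8 m/s

49.8 m s⁻¹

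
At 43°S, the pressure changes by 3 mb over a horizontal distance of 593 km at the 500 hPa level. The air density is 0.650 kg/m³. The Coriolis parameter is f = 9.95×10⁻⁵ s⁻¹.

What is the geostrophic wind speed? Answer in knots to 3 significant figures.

15.2 knots

Pressure gradient: |∂P/∂n| = 300 Pa / 593000 m = 5.06×10⁻⁴ Pa/m
Geostrophic balance (pressure-gradient force = Coriolis force):
V_g = (1/(fρ)) |∂P/∂n| = 5.06×10⁻⁴ / (9.95×10⁻⁵ × 0.650) = 7.82 m/s
Converting: 7.82 m/s × 1.944 = 15.2 knots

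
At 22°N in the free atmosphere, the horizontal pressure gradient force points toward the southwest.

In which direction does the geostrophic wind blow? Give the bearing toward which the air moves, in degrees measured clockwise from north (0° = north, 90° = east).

The pressure-gradient force points toward the southwest (bearing 225°).
Geostrophic balance: in the Northern Hemisphere the Coriolis force deflects motion to the right, so the geostrophic wind blows 90° to the right of the pressure-gradient force (low pressure on the left).
Rotating 225° by 90° clockwise gives 315° — the wind blows toward the northwest.

315°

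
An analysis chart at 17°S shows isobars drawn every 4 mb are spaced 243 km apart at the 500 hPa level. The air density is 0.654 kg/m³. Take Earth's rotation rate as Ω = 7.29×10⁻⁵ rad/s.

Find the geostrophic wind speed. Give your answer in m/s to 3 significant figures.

59.0 m/s

Coriolis parameter at 17°S:
f = 2Ω sin φ = 2 × 7.29×10⁻⁵ × sin 17° = 4.26×10⁻⁵ s⁻¹
Pressure gradient: |∂P/∂n| = 400 Pa / 243000 m = 1.65×10⁻³ Pa/m
Geostrophic balance (pressure-gradient force = Coriolis force):
V_g = (1/(fρ)) |∂P/∂n| = 1.65×10⁻³ / (4.26×10⁻⁵ × 0.654) = 59.0 m/s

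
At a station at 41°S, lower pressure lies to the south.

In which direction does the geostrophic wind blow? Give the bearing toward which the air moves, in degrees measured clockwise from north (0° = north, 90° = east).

The pressure-gradient force points toward the south (bearing 180°).
Geostrophic balance: in the Southern Hemisphere the Coriolis force deflects motion to the left, so the geostrophic wind blows 90° to the left of the pressure-gradient force (low pressure on the right).
Rotating 180° by 90° counterclockwise gives 090° — the wind blows toward the east.

090°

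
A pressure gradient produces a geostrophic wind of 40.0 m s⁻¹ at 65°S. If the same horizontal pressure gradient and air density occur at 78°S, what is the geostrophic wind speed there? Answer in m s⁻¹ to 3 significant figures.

37.1 m s⁻¹

With the same pressure gradient and density, V_g ∝ 1/f ∝ 1/sin φ.
V₂ = V₁ · sin φ₁ / sin φ₂ = 40.0 × sin 65° / sin 78°
V₂ = 40.0 × 0.9063/0.9781 = 37.1 m s⁻¹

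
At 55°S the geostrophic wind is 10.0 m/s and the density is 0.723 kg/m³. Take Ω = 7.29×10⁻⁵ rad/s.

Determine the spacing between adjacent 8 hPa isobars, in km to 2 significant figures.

Coriolis parameter at 55°S:
f = 2Ω sin φ = 2 × 7.29×10⁻⁵ × sin 55° = 1.19×10⁻⁴ s⁻¹
Geostrophic balance rearranged: |∂P/∂n| = f ρ V_g
|∂P/∂n| = 1.19×10⁻⁴ × 0.723 × 10.0 = 8.63×10⁻⁴ Pa/m
Isobar spacing: Δn = ΔP/|∂P/∂n| = 800 Pa / 8.63×10⁻⁴ Pa/m = 926466 m ≈ 930 km

930 km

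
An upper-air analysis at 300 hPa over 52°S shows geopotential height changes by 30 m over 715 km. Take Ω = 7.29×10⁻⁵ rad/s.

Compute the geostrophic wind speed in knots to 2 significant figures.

Coriolis parameter at 52°S:
f = 2Ω sin φ = 2 × 7.29×10⁻⁵ × sin 52° = 1.15×10⁻⁴ s⁻¹
Height gradient: |∂Z/∂n| = 30 m / 715000 m = 4.20×10⁻⁵
On a pressure surface, geostrophic balance gives V_g = (g/f)|∂Z/∂n|:
V_g = 9.81 × 4.20×10⁻⁵ / 1.15×10⁻⁴ = 3.58 m/s
Converting: 3.58 m/s × 1.944 = 7.0 knots

7.0 knots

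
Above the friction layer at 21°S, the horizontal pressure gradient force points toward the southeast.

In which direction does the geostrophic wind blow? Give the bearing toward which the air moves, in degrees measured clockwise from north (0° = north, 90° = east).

045°

The pressure-gradient force points toward the southeast (bearing 135°).
Geostrophic balance: in the Southern Hemisphere the Coriolis force deflects motion to the left, so the geostrophic wind blows 90° to the left of the pressure-gradient force (low pressure on the right).
Rotating 135° by 90° counterclockwise gives 045° — the wind blows toward the northeast.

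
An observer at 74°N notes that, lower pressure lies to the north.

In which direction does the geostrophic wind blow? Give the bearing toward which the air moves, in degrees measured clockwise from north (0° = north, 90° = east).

090°

The pressure-gradient force points toward the north (bearing 000°).
Geostrophic balance: in the Northern Hemisphere the Coriolis force deflects motion to the right, so the geostrophic wind blows 90° to the right of the pressure-gradient force (low pressure on the left).
Rotating 000° by 90° clockwise gives 090° — the wind blows toward the east.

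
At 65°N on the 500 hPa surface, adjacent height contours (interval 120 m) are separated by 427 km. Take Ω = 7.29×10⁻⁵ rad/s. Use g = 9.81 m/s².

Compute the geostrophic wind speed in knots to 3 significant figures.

Coriolis parameter at 65°N:
f = 2Ω sin φ = 2 × 7.29×10⁻⁵ × sin 65° = 1.32×10⁻⁴ s⁻¹
Height gradient: |∂Z/∂n| = 120 m / 427000 m = 2.81×10⁻⁴
On a pressure surface, geostrophic balance gives V_g = (g/f)|∂Z/∂n|:
V_g = 9.81 × 2.81×10⁻⁴ / 1.32×10⁻⁴ = 20.9 m/s
Converting: 20.9 m/s × 1.944 = 40.6 knots

40.6 knots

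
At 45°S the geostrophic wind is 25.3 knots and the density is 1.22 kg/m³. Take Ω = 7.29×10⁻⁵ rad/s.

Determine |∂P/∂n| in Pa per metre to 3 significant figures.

Coriolis parameter at 45°S:
f = 2Ω sin φ = 2 × 7.29×10⁻⁵ × sin 45° = 1.03×10⁻⁴ s⁻¹
Wind speed in SI: 25.3 knots = 13.0 m/s
Geostrophic balance rearranged: |∂P/∂n| = f ρ V_g
|∂P/∂n| = 1.03×10⁻⁴ × 1.22 × 13.0 = 1.64×10⁻³ Pa/m

1.64×10⁻³ Pa/m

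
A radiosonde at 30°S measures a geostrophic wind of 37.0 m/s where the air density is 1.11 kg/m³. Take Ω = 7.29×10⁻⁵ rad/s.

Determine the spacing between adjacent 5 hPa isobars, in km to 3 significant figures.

Coriolis parameter at 30°S:
f = 2Ω sin φ = 2 × 7.29×10⁻⁵ × sin 30° = 7.29×10⁻⁵ s⁻¹
Geostrophic balance rearranged: |∂P/∂n| = f ρ V_g
|∂P/∂n| = 7.29×10⁻⁵ × 1.11 × 37.0 = 2.99×10⁻³ Pa/m
Isobar spacing: Δn = ΔP/|∂P/∂n| = 500 Pa / 2.99×10⁻³ Pa/m = 167001 m ≈ 167 km

167 km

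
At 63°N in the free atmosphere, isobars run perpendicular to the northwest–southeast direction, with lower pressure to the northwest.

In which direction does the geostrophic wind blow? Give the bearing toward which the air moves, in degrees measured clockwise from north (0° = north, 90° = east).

The pressure-gradient force points toward the northwest (bearing 315°).
Geostrophic balance: in the Northern Hemisphere the Coriolis force deflects motion to the right, so the geostrophic wind blows 90° to the right of the pressure-gradient force (low pressure on the left).
Rotating 315° by 90° clockwise gives 045° — the wind blows toward the northeast.

045°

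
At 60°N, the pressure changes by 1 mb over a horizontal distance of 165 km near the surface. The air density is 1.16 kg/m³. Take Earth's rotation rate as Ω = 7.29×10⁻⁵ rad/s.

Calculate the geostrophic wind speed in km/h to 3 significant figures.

14.9 km/h

Coriolis parameter at 60°N:
f = 2Ω sin φ = 2 × 7.29×10⁻⁵ × sin 60° = 1.26×10⁻⁴ s⁻¹
Pressure gradient: |∂P/∂n| = 100 Pa / 165000 m = 6.06×10⁻⁴ Pa/m
Geostrophic balance (pressure-gradient force = Coriolis force):
V_g = (1/(fρ)) |∂P/∂n| = 6.06×10⁻⁴ / (1.26×10⁻⁴ × 1.16) = 4.14 m/s
Converting: 4.14 m/s × 3.6 = 14.9 km/h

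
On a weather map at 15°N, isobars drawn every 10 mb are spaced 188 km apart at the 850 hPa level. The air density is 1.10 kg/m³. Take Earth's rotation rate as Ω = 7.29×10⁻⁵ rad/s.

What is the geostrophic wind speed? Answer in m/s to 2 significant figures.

130 m/s

Coriolis parameter at 15°N:
f = 2Ω sin φ = 2 × 7.29×10⁻⁵ × sin 15° = 3.77×10⁻⁵ s⁻¹
Pressure gradient: |∂P/∂n| = 1000 Pa / 188000 m = 5.32×10⁻³ Pa/m
Geostrophic balance (pressure-gradient force = Coriolis force):
V_g = (1/(fρ)) |∂P/∂n| = 5.32×10⁻³ / (3.77×10⁻⁵ × 1.10) = 128 m/s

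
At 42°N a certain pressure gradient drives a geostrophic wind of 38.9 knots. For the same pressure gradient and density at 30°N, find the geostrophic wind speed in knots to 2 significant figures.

52 knots

With the same pressure gradient and density, V_g ∝ 1/f ∝ 1/sin φ.
V₂ = V₁ · sin φ₁ / sin φ₂ = 38.9 × sin 42° / sin 30°
V₂ = 38.9 × 0.6691/0.5000 = 52 knots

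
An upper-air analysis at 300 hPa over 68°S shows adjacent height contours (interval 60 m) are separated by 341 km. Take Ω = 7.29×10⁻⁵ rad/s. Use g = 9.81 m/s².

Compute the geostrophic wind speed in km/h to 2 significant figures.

Coriolis parameter at 68°S:
f = 2Ω sin φ = 2 × 7.29×10⁻⁵ × sin 68° = 1.35×10⁻⁴ s⁻¹
Height gradient: |∂Z/∂n| = 60 m / 341000 m = 1.76×10⁻⁴
On a pressure surface, geostrophic balance gives V_g = (g/f)|∂Z/∂n|:
V_g = 9.81 × 1.76×10⁻⁴ / 1.35×10⁻⁴ = 12.8 m/s
Converting: 12.8 m/s × 3.6 = 46 km/h

46 km/h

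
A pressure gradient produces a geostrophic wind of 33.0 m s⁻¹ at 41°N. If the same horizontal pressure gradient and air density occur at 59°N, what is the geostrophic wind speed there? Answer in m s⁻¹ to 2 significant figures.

25 m s⁻¹

With the same pressure gradient and density, V_g ∝ 1/f ∝ 1/sin φ.
V₂ = V₁ · sin φ₁ / sin φ₂ = 33.0 × sin 41° / sin 59°
V₂ = 33.0 × 0.6561/0.8572 = 25 m s⁻¹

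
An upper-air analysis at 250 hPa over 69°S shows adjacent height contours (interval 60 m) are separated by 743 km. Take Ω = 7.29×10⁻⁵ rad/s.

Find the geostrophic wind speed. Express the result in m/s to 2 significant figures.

Coriolis parameter at 69°S:
f = 2Ω sin φ = 2 × 7.29×10⁻⁵ × sin 69° = 1.36×10⁻⁴ s⁻¹
Height gradient: |∂Z/∂n| = 60 m / 743000 m = 8.08×10⁻⁵
On a pressure surface, geostrophic balance gives V_g = (g/f)|∂Z/∂n|:
V_g = 9.81 × 8.08×10⁻⁵ / 1.36×10⁻⁴ = 5.82 m/s

5.8 m/s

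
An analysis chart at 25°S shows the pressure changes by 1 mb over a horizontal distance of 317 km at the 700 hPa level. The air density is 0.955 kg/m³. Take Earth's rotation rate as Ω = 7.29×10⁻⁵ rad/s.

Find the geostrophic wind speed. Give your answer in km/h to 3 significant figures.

19.3 km/h

Coriolis parameter at 25°S:
f = 2Ω sin φ = 2 × 7.29×10⁻⁵ × sin 25° = 6.16×10⁻⁵ s⁻¹
Pressure gradient: |∂P/∂n| = 100 Pa / 317000 m = 3.15×10⁻⁴ Pa/m
Geostrophic balance (pressure-gradient force = Coriolis force):
V_g = (1/(fρ)) |∂P/∂n| = 3.15×10⁻⁴ / (6.16×10⁻⁵ × 0.955) = 5.36 m/s
Converting: 5.36 m/s × 3.6 = 19.3 km/h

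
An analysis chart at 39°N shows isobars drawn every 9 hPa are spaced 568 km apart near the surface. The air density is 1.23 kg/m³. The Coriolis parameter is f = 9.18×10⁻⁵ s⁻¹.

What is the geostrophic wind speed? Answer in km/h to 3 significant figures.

50.5 km/h

Pressure gradient: |∂P/∂n| = 900 Pa / 568000 m = 1.58×10⁻³ Pa/m
Geostrophic balance (pressure-gradient force = Coriolis force):
V_g = (1/(fρ)) |∂P/∂n| = 1.58×10⁻³ / (9.18×10⁻⁵ × 1.23) = 14.0 m/s
Converting: 14.0 m/s × 3.6 = 50.5 km/h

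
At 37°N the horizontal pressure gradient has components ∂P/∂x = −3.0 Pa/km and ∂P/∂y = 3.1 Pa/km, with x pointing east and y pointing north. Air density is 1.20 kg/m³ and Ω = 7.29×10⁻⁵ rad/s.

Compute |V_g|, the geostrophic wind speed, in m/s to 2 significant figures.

41 m/s

Coriolis parameter at 37°N:
f = 2Ω sin φ = 2 × 7.29×10⁻⁵ × sin 37° = 8.77×10⁻⁵ s⁻¹
Component geostrophic relations (x east, y north):
u_g = −(1/(fρ)) ∂P/∂y,  v_g = (1/(fρ)) ∂P/∂x
u_g = −(3.1×10⁻³)/(8.77×10⁻⁵ × 1.20) = −29.4 m/s;  v_g = (−3.0×10⁻³)/(8.77×10⁻⁵ × 1.20) = −28.5 m/s
|V_g| = √(u_g² + v_g²) = 41.0 m/s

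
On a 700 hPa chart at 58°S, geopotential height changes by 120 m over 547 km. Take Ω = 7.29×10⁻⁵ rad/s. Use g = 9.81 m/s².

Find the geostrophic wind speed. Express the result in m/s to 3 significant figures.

Coriolis parameter at 58°S:
f = 2Ω sin φ = 2 × 7.29×10⁻⁵ × sin 58° = 1.24×10⁻⁴ s⁻¹
Height gradient: |∂Z/∂n| = 120 m / 547000 m = 2.19×10⁻⁴
On a pressure surface, geostrophic balance gives V_g = (g/f)|∂Z/∂n|:
V_g = 9.81 × 2.19×10⁻⁴ / 1.24×10⁻⁴ = 17.4 m/s

17.4 m/s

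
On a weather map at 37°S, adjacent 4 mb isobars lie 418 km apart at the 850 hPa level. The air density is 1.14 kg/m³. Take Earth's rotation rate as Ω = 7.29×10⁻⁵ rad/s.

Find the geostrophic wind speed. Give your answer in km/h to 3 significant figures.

34.4 km/h

Coriolis parameter at 37°S:
f = 2Ω sin φ = 2 × 7.29×10⁻⁵ × sin 37° = 8.77×10⁻⁵ s⁻¹
Pressure gradient: |∂P/∂n| = 400 Pa / 418000 m = 9.57×10⁻⁴ Pa/m
Geostrophic balance (pressure-gradient force = Coriolis force):
V_g = (1/(fρ)) |∂P/∂n| = 9.57×10⁻⁴ / (8.77×10⁻⁵ × 1.14) = 9.57 m/s
Converting: 9.57 m/s × 3.6 = 34.4 km/h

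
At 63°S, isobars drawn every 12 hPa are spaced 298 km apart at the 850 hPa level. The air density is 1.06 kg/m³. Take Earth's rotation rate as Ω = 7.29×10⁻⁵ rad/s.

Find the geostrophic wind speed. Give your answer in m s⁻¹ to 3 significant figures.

Coriolis parameter at 63°S:
f = 2Ω sin φ = 2 × 7.29×10⁻⁵ × sin 63° = 1.30×10⁻⁴ s⁻¹
Pressure gradient: |∂P/∂n| = 1200 Pa / 298000 m = 4.03×10⁻³ Pa/m
Geostrophic balance (pressure-gradient force = Coriolis force):
V_g = (1/(fρ)) |∂P/∂n| = 4.03×10⁻³ / (1.30×10⁻⁴ × 1.06) = 29.2 m/s

29.2 m s⁻¹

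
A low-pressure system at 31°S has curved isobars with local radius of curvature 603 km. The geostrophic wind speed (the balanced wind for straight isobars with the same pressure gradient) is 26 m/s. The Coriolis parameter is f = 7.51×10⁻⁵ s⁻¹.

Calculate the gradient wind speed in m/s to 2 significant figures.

18 m/s

Around a low, centrifugal force acts outward with Coriolis, so pressure-gradient force balances both:
(1/ρ)|∂P/∂n| = fV + V²/R  →  V² + fR·V − fR·V_g = 0
With fR = 7.51×10⁻⁵ × 603×10³ m = 45.3 m/s:
V = [−fR + √((fR)² + 4 fR V_g)]/2 = [−45.3 + √(45.3² + 4×45.3×26)]/2 = 18.5 m/s
Subgeostrophic (V < V_g = 26 m/s), as expected around a low.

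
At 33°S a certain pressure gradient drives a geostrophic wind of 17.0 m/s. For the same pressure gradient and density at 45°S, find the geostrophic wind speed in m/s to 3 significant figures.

With the same pressure gradient and density, V_g ∝ 1/f ∝ 1/sin φ.
V₂ = V₁ · sin φ₁ / sin φ₂ = 17.0 × sin 33° / sin 45°
V₂ = 17.0 × 0.5446/0.7071 = 13.1 m/s

13.1 m/s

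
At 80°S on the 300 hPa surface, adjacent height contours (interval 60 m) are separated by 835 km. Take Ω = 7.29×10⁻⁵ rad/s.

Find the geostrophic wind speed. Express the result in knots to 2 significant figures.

9.5 knots

Coriolis parameter at 80°S:
f = 2Ω sin φ = 2 × 7.29×10⁻⁵ × sin 80° = 1.44×10⁻⁴ s⁻¹
Height gradient: |∂Z/∂n| = 60 m / 835000 m = 7.19×10⁻⁵
On a pressure surface, geostrophic balance gives V_g = (g/f)|∂Z/∂n|:
V_g = 9.81 × 7.19×10⁻⁵ / 1.44×10⁻⁴ = 4.91 m/s
Converting: 4.91 m/s × 1.944 = 9.5 knots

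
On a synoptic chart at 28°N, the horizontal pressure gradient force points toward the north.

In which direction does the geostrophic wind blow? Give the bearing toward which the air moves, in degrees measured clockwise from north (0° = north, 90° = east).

090°

The pressure-gradient force points toward the north (bearing 000°).
Geostrophic balance: in the Northern Hemisphere the Coriolis force deflects motion to the right, so the geostrophic wind blows 90° to the right of the pressure-gradient force (low pressure on the left).
Rotating 000° by 90° clockwise gives 090° — the wind blows toward the east.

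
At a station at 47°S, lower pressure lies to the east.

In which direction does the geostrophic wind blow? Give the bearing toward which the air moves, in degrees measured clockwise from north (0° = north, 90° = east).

The pressure-gradient force points toward the east (bearing 090°).
Geostrophic balance: in the Southern Hemisphere the Coriolis force deflects motion to the left, so the geostrophic wind blows 90° to the left of the pressure-gradient force (low pressure on the right).
Rotating 090° by 90° counterclockwise gives 000° — the wind blows toward the north.

000°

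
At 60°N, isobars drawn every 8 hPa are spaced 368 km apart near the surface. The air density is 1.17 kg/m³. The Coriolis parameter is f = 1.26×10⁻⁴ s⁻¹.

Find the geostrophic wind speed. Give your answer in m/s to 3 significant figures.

Pressure gradient: |∂P/∂n| = 800 Pa / 368000 m = 2.17×10⁻³ Pa/m
Geostrophic balance (pressure-gradient force = Coriolis force):
V_g = (1/(fρ)) |∂P/∂n| = 2.17×10⁻³ / (1.26×10⁻⁴ × 1.17) = 14.7 m/s

14.7 m/s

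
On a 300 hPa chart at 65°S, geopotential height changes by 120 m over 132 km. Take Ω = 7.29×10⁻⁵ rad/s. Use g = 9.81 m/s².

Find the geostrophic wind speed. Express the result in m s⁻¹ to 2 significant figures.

67 m s⁻¹

Coriolis parameter at 65°S:
f = 2Ω sin φ = 2 × 7.29×10⁻⁵ × sin 65° = 1.32×10⁻⁴ s⁻¹
Height gradient: |∂Z/∂n| = 120 m / 132000 m = 9.09×10⁻⁴
On a pressure surface, geostrophic balance gives V_g = (g/f)|∂Z/∂n|:
V_g = 9.81 × 9.09×10⁻⁴ / 1.32×10⁻⁴ = 67.5 m/s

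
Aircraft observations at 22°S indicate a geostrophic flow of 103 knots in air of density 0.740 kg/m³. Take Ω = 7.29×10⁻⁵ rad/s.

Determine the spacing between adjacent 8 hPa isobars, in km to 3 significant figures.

Coriolis parameter at 22°S:
f = 2Ω sin φ = 2 × 7.29×10⁻⁵ × sin 22° = 5.46×10⁻⁵ s⁻¹
Wind speed in SI: 103 knots = 53.0 m/s
Geostrophic balance rearranged: |∂P/∂n| = f ρ V_g
|∂P/∂n| = 5.46×10⁻⁵ × 0.740 × 53.0 = 2.14×10⁻³ Pa/m
Isobar spacing: Δn = ΔP/|∂P/∂n| = 800 Pa / 2.14×10⁻³ Pa/m = 373551 m ≈ 374 km

374 km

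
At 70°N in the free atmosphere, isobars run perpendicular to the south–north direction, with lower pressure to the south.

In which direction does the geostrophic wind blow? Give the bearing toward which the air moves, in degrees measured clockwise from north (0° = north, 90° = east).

The pressure-gradient force points toward the south (bearing 180°).
Geostrophic balance: in the Northern Hemisphere the Coriolis force deflects motion to the right, so the geostrophic wind blows 90° to the right of the pressure-gradient force (low pressure on the left).
Rotating 180° by 90° clockwise gives 270° — the wind blows toward the west.

270°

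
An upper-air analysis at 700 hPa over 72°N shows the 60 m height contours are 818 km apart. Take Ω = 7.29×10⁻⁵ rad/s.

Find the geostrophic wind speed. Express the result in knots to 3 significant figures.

10.1 knots

Coriolis parameter at 72°N:
f = 2Ω sin φ = 2 × 7.29×10⁻⁵ × sin 72° = 1.39×10⁻⁴ s⁻¹
Height gradient: |∂Z/∂n| = 60 m / 818000 m = 7.33×10⁻⁵
On a pressure surface, geostrophic balance gives V_g = (g/f)|∂Z/∂n|:
V_g = 9.81 × 7.33×10⁻⁵ / 1.39×10⁻⁴ = 5.19 m/s
Converting: 5.19 m/s × 1.944 = 10.1 knots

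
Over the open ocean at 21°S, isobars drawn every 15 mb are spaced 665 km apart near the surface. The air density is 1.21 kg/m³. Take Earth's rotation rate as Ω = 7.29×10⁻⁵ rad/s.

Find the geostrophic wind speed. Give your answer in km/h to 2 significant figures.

130 km/h

Coriolis parameter at 21°S:
f = 2Ω sin φ = 2 × 7.29×10⁻⁵ × sin 21° = 5.23×10⁻⁵ s⁻¹
Pressure gradient: |∂P/∂n| = 1500 Pa / 665000 m = 2.26×10⁻³ Pa/m
Geostrophic balance (pressure-gradient force = Coriolis force):
V_g = (1/(fρ)) |∂P/∂n| = 2.26×10⁻³ / (5.23×10⁻⁵ × 1.21) = 35.7 m/s
Converting: 35.7 m/s × 3.6 = 130 km/h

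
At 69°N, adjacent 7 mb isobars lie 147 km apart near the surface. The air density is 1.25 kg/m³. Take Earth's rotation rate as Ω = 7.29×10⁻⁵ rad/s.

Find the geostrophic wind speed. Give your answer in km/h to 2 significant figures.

100 km/h

Coriolis parameter at 69°N:
f = 2Ω sin φ = 2 × 7.29×10⁻⁵ × sin 69° = 1.36×10⁻⁴ s⁻¹
Pressure gradient: |∂P/∂n| = 700 Pa / 147000 m = 4.76×10⁻³ Pa/m
Geostrophic balance (pressure-gradient force = Coriolis force):
V_g = (1/(fρ)) |∂P/∂n| = 4.76×10⁻³ / (1.36×10⁻⁴ × 1.25) = 28.0 m/s
Converting: 28.0 m/s × 3.6 = 100 km/h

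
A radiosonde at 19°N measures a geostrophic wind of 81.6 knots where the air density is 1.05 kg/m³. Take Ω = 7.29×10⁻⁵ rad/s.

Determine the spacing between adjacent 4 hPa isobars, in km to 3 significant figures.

Coriolis parameter at 19°N:
f = 2Ω sin φ = 2 × 7.29×10⁻⁵ × sin 19° = 4.75×10⁻⁵ s⁻¹
Wind speed in SI: 81.6 knots = 42.0 m/s
Geostrophic balance rearranged: |∂P/∂n| = f ρ V_g
|∂P/∂n| = 4.75×10⁻⁵ × 1.05 × 42.0 = 2.09×10⁻³ Pa/m
Isobar spacing: Δn = ΔP/|∂P/∂n| = 400 Pa / 2.09×10⁻³ Pa/m = 191180 m ≈ 191 km

191 km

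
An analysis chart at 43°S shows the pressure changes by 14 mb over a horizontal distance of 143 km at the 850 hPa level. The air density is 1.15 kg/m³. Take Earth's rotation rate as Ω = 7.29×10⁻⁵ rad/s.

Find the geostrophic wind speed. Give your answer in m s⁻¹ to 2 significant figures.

86 m s⁻¹

Coriolis parameter at 43°S:
f = 2Ω sin φ = 2 × 7.29×10⁻⁵ × sin 43° = 9.94×10⁻⁵ s⁻¹
Pressure gradient: |∂P/∂n| = 1400 Pa / 143000 m = 9.79×10⁻³ Pa/m
Geostrophic balance (pressure-gradient force = Coriolis force):
V_g = (1/(fρ)) |∂P/∂n| = 9.79×10⁻³ / (9.94×10⁻⁵ × 1.15) = 85.6 m/s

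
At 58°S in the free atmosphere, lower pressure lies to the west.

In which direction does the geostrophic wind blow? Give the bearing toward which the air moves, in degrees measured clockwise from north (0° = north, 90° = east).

180°

The pressure-gradient force points toward the west (bearing 270°).
Geostrophic balance: in the Southern Hemisphere the Coriolis force deflects motion to the left, so the geostrophic wind blows 90° to the left of the pressure-gradient force (low pressure on the right).
Rotating 270° by 90° counterclockwise gives 180° — the wind blows toward the south.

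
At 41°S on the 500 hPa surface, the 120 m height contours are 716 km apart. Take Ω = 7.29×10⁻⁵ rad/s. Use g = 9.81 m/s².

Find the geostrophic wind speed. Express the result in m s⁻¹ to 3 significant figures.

17.2 m s⁻¹

Coriolis parameter at 41°S:
f = 2Ω sin φ = 2 × 7.29×10⁻⁵ × sin 41° = 9.57×10⁻⁵ s⁻¹
Height gradient: |∂Z/∂n| = 120 m / 716000 m = 1.68×10⁻⁴
On a pressure surface, geostrophic balance gives V_g = (g/f)|∂Z/∂n|:
V_g = 9.81 × 1.68×10⁻⁴ / 9.57×10⁻⁵ = 17.2 m/s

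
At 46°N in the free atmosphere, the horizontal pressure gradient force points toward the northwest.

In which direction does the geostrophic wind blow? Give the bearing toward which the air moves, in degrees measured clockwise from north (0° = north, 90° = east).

The pressure-gradient force points toward the northwest (bearing 315°).
Geostrophic balance: in the Northern Hemisphere the Coriolis force deflects motion to the right, so the geostrophic wind blows 90° to the right of the pressure-gradient force (low pressure on the left).
Rotating 315° by 90° clockwise gives 045° — the wind blows toward the northeast.

045°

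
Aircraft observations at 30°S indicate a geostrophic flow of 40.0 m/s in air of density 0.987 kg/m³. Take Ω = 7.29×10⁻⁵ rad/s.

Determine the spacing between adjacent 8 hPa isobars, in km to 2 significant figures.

280 km

Coriolis parameter at 30°S:
f = 2Ω sin φ = 2 × 7.29×10⁻⁵ × sin 30° = 7.29×10⁻⁵ s⁻¹
Geostrophic balance rearranged: |∂P/∂n| = f ρ V_g
|∂P/∂n| = 7.29×10⁻⁵ × 0.987 × 40.0 = 2.88×10⁻³ Pa/m
Isobar spacing: Δn = ΔP/|∂P/∂n| = 800 Pa / 2.88×10⁻³ Pa/m = 277962 m ≈ 280 km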